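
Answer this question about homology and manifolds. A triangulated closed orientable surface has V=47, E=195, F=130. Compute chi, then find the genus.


chi = V - E + F = 47 - 195 + 130 = -18
For orientable closed surface: chi = 2 - 2g, so g = (2 - chi)/2.
g = (2 - (-18)) / 2 = 20 / 2 = 10

10


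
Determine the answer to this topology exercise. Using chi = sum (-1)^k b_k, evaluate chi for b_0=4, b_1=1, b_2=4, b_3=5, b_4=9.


chi = sum_k (-1)^k b_k.
= (4) + (-1) + (4) + (-5) + (9)
= 11

11


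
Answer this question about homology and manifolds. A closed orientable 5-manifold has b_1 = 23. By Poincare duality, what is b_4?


Poincare duality for closed orientable n-manifolds: b_k = b_{n-k}.
Here n = 5, so b_4 = b_1 = 23

23


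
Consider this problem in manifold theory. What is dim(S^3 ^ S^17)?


S^m ^ S^n = S^{m+n}.
k = 3 + 17 = 20

20


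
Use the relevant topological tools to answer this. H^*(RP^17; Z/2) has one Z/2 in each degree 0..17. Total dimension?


H^k(RP^17; Z/2) = Z/2 for each 0 <= k <= 17.
Total dimension = 17 + 1 = 18

18


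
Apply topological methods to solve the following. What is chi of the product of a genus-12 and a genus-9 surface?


chi(Sigma_12) = 2 - 2*12 = -22
chi(Sigma_9) = 2 - 2*9 = -16
chi(product) = (-22) * (-16) = 352

352


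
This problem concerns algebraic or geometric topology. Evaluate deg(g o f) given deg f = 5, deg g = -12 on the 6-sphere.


Degree is multiplicative under composition: deg(g o f) = deg(g) * deg(f).
= -12 * 5 = -60

-60


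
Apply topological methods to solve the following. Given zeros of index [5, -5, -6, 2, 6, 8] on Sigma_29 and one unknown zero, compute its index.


Poincare-Hopf: sum of indices = chi(M).
chi(Sigma_29) = 2 - 2*29 = -56.
Sum of known indices = 10.
x = chi - (sum known) = -56 - (10) = -66

-66


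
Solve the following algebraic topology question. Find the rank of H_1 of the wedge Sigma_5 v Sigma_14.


For a wedge: H_1(A v B) = H_1(A) + H_1(B).
b_1(Sigma_5) = 10, b_1(Sigma_14) = 28.
b_1 = 10 + 28 = 38

38


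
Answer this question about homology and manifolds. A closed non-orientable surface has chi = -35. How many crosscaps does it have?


chi = 2 - k for closed non-orientable surfaces with k crosscaps.
-35 = 2 - k
k = 2 - (-35) = 37

37


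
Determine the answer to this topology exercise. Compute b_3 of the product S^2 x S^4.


Each S^d has Poincare polynomial 1 + t^d.
The product S^2 x S^4 has Poincare polynomial prod(1+t^d_i).
Expanding: b_0=1, b_2=1, b_4=1, b_6=1.
b_3 = 0

0


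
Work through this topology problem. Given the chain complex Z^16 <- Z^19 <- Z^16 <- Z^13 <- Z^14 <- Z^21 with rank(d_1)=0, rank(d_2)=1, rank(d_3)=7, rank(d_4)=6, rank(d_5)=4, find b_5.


rank H_k = rank(ker d_k) - rank(im d_{k+1}).
rank(ker d_5) = rank(C_5) - rank(d_5) = 21 - 4 = 17.
rank(im d_{5+1}) = 0.
rank H_5 = 17 - 0 = 17

17


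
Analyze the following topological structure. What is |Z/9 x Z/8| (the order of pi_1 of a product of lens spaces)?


pi_1(X x Y) = pi_1(X) x pi_1(Y).
pi_1(L(9,1)) = Z/9, pi_1(L(8,1)) = Z/8.
|Z/9 x Z/8| = 9 * 8 = 72

72


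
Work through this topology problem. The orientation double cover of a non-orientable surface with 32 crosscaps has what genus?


chi(N_32) = 2 - 32 = -30.
Double cover: chi(Sigma_g) = 2 * chi(N_32) = 2*(-30) = -60.
2 - 2g = -60, so g = (2 - (-60))/2 = 62/2 = 31

31


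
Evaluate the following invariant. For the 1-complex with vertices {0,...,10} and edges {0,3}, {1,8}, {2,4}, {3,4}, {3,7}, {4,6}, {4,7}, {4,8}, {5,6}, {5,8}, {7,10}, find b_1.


b_1 = E - V + (number of components).
E = 11, V = 11, components = 2.
b_1 = 11 - 11 + 2 = 2

2


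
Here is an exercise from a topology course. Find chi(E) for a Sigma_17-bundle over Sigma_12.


For a fiber bundle F -> E -> B (with CW structure): chi(E) = chi(B) * chi(F).
chi(Sigma_12) = -22, chi(Sigma_17) = -32.
chi(E) = (-22) * (-32) = 704

704


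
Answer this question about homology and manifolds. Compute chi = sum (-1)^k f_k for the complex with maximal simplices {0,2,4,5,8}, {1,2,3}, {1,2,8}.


Enumerate all faces; f-vector: f_0=7, f_1=14, f_2=12, f_3=5, f_4=1.
chi = sum (-1)^k f_k = 1

1


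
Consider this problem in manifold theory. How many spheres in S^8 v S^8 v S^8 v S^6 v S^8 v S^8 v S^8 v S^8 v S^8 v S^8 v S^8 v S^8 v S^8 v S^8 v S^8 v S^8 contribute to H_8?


For a wedge of spheres, H_k (k>0) is free on one generator per sphere of dimension k.
Spheres of dimension 8: count = 15.
b_8 = 15

15


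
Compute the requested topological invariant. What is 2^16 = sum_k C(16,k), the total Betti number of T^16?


b_k(T^16) = C(16,k), so the sum over k is sum_k C(16,k) = 2^16.
Total = 2^16 = 65536

65536


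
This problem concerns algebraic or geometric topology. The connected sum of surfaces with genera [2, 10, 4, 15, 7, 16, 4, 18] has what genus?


Genus is additive under connected sum of orientable surfaces.
g = 2 + 10 + 4 + 15 + 7 + 16 + 4 + 18 = 76

76


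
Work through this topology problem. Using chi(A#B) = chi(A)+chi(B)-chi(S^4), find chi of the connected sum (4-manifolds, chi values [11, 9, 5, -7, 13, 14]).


For n-manifolds: chi(A#B) = chi(A) + chi(B) - chi(S^4).
chi(S^4) = 1 + (-1)^4 = 2.
chi(#) = (sum chi_i) - (6-1)*chi(S^4) = 45 - 5*2 = 35

35


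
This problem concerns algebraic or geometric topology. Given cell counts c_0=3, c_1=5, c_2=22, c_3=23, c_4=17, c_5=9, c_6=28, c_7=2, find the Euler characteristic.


chi = sum_k (-1)^k c_k.
= (-1)^0*3 + (-1)^1*5 + (-1)^2*22 + (-1)^3*23 + (-1)^4*17 + (-1)^5*9 + (-1)^6*28 + (-1)^7*2
= (3) + (-5) + (22) + (-23) + (17) + (-9) + (28) + (-2)
= 31

31


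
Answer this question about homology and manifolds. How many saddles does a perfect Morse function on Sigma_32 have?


A perfect Morse function has m_k = b_k.
For Sigma_32: b_0=1, b_1=2g=64, b_2=1.
Saddles m_1 = 2g = 64

64


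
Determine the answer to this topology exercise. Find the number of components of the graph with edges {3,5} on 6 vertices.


Run DFS/union-find over 6 vertices.
V = 6, E = 1.
Number of components = 5

5


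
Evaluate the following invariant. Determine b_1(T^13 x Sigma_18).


pi_1(A x B) = pi_1(A) x pi_1(B); rank of abelianization = b_1.
b_1(T^13) = 13, b_1(Sigma_18) = 2*18 = 36.
b_1(product) = 13 + 36 = 49

49


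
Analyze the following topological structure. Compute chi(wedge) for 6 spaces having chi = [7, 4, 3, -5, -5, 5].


chi(A v B) = chi(A) + chi(B) - 1 (one point identified).
For 6 spaces: chi = (sum chi_i) - (6 - 1).
sum = 9; chi = 9 - 5 = 4

4


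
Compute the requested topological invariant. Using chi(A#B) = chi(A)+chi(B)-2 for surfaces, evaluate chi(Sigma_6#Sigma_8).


chi(Sigma_6) = 2 - 2*6 = -10
chi(Sigma_8) = 2 - 2*8 = -14
For surfaces: chi(A#B) = chi(A) + chi(B) - 2.
chi = -10 + -14 - 2 = -26

-26


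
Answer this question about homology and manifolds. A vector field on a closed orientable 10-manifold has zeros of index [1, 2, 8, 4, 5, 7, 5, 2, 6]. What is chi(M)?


Poincare-Hopf: chi(M) = sum of indices of zeros.
chi = (1) + (2) + (8) + (4) + (5) + (7) + (5) + (2) + (6) = 40

40


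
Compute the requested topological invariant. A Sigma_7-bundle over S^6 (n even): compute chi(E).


chi(S^6) = 2 (n even), chi(Sigma_7) = 2 - 2*7 = -12.
chi(E) = 2 * (-12) = -24

-24


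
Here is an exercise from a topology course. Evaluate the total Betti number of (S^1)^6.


b_k(T^6) = C(6,k), so the sum over k is sum_k C(6,k) = 2^6.
Total = 2^6 = 64

64


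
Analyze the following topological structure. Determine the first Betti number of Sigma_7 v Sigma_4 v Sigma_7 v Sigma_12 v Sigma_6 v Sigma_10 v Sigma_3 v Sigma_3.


For a wedge X v Y: reduced H_k(X v Y) = H_k(X) + H_k(Y).
Each Sigma_g contributes b_1 = 2g.
b_1 = 14 + 8 + 14 + 24 + 12 + 20 + 6 + 6 = 104

104


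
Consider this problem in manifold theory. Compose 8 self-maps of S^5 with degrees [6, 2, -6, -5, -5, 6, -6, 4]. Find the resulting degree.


Degree is multiplicative: deg(composition) = product of degrees.
= (6) * (2) * (-6) * (-5) * (-5) * (6) * (-6) * (4) = 259200

259200


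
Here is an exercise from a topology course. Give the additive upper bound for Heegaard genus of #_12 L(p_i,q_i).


Heegaard genus satisfies g(A#B) <= g(A) + g(B).
Each lens space has g = 1.
Upper bound: 12 * 1 = 12

12


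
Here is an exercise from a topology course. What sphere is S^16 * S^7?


Join of spheres: S^m * S^n = S^{m+n+1}.
dim = 16 + 7 + 1 = 24

24


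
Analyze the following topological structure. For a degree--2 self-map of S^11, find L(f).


On S^11: L(f) = tr(f_0*) + (-1)^11 tr(f_11*) = 1 + (-1)^11 * deg(f).
L(f) = 1 + (-1)^11 * -2 = 1 + 2 = 3

3


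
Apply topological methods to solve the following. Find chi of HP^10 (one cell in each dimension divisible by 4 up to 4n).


HP^10 has one cell in each dimension 0, 4, ..., 4*10 (10+1 cells, all even-dim).
chi = 10 + 1 = 11

11


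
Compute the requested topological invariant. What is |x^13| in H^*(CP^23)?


|x| = 2 in H^*(CP^n).
|x^13| = 13 * |x| = 13 * 2 = 26

26


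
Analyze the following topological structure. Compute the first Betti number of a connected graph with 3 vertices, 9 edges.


For a connected graph: rank(pi_1) = b_1 = E - V + 1 = 1 - chi.
chi = V - E = 3 - 9 = -6.
rank = 1 - (-6) = 9 - 3 + 1 = 7

7


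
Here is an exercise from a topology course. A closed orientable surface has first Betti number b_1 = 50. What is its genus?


For a closed orientable surface: b_1 = 2g.
50 = 2g
g = 50 / 2 = 25

25


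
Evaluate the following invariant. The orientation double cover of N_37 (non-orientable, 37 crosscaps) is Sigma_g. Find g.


chi(N_37) = 2 - 37 = -35.
Double cover: chi(Sigma_g) = 2 * chi(N_37) = 2*(-35) = -70.
2 - 2g = -70, so g = (2 - (-70))/2 = 72/2 = 36

36


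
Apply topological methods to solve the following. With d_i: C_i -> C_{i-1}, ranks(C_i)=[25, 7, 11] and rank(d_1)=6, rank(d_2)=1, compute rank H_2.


rank H_k = rank(ker d_k) - rank(im d_{k+1}).
rank(ker d_2) = rank(C_2) - rank(d_2) = 11 - 1 = 10.
rank(im d_{2+1}) = 0.
rank H_2 = 10 - 0 = 10

10


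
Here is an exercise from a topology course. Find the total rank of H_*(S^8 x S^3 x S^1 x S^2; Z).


Total Betti number is multiplicative under products.
Each S^d (d>=1) has total Betti number 2.
There are 4 sphere factors.
Total = 2^4 = 16

16


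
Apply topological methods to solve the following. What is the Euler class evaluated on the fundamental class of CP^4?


For any closed oriented manifold, <e(TM),[M]> = chi(M).
chi(CP^4) = 4+1 = 5

5


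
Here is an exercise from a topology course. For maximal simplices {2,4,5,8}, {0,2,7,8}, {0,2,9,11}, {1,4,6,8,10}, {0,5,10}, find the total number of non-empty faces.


Each maximal simplex on m vertices has 2^m - 1 nonempty faces.
Take the union (dedupe shared faces).
Total distinct faces = 71

71


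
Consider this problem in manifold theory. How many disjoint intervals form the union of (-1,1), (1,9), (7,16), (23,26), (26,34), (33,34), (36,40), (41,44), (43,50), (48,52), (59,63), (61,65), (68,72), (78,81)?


Sort and merge overlapping open intervals.
Merged: (-1,1), (1,16), (23,26), (26,34), (36,40), (41,52), (59,65), (68,72), (78,81).
Number of components = 9

9


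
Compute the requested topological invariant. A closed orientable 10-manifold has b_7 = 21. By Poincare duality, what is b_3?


Poincare duality for closed orientable n-manifolds: b_k = b_{n-k}.
Here n = 10, so b_3 = b_7 = 21

21


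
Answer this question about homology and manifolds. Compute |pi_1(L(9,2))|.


pi_1(L(p,q)) = Z/pZ for any q coprime to p.
|pi_1(L(9,2))| = 9

9


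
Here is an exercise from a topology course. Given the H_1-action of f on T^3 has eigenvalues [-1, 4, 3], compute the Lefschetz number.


For a torus self-map: L(f) = det(I - A) where A acts on H_1.
L(f) = (1--1) * (1-4) * (1-3) = 2 * -3 * -2 = 12

12


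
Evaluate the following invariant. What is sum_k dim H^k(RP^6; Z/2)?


H^k(RP^6; Z/2) = Z/2 for each 0 <= k <= 6.
Total dimension = 6 + 1 = 7

7


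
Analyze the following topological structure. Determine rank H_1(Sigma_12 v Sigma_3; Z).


For a wedge: H_1(A v B) = H_1(A) + H_1(B).
b_1(Sigma_12) = 24, b_1(Sigma_3) = 6.
b_1 = 24 + 6 = 30

30


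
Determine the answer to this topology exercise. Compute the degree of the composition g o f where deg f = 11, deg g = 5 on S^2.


Degree is multiplicative under composition: deg(g o f) = deg(g) * deg(f).
= 5 * 11 = 55

55


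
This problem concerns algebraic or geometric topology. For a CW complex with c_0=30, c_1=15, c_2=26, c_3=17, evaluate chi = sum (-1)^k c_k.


chi = sum_k (-1)^k c_k.
= (-1)^0*30 + (-1)^1*15 + (-1)^2*26 + (-1)^3*17
= (30) + (-15) + (26) + (-17)
= 24

24


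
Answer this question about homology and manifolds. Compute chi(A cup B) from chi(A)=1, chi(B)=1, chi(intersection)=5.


chi(A cup B) = chi(A) + chi(B) - chi(A cap B)
= 1 + (1) - (5)
= -3

-3


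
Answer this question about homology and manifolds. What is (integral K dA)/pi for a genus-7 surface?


Gauss-Bonnet: integral K dA = 2*pi*chi(M).
chi(Sigma_7) = 2 - 2*7 = -12.
(integral K dA)/pi = 2*chi = 2*(-12) = -24

-24


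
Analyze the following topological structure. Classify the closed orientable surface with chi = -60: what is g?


chi = 2 - 2g for closed orientable surfaces.
-60 = 2 - 2g
2g = 2 - (-60) = 62
g = 31

31


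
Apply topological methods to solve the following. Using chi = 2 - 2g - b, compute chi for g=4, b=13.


For a compact orientable surface with genus g and b boundary components: chi = 2 - 2g - b.
chi = 2 - 2*4 - 13 = 2 - 8 - 13 = -19

-19


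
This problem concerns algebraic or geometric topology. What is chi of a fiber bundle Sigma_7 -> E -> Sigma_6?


For a fiber bundle F -> E -> B (with CW structure): chi(E) = chi(B) * chi(F).
chi(Sigma_6) = -10, chi(Sigma_7) = -12.
chi(E) = (-10) * (-12) = 120

120


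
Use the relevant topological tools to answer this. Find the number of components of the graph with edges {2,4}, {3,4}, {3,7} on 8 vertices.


Run DFS/union-find over 8 vertices.
V = 8, E = 3.
Number of components = 5

5


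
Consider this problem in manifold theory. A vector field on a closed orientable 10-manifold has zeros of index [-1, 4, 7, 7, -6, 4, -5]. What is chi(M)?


Poincare-Hopf: chi(M) = sum of indices of zeros.
chi = (-1) + (4) + (7) + (7) + (-6) + (4) + (-5) = 10

10


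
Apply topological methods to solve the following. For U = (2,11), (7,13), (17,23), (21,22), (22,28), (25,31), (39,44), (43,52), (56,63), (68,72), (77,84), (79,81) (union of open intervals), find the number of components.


Sort and merge overlapping open intervals.
Merged: (2,13), (17,31), (39,52), (56,63), (68,72), (77,84).
Number of components = 6

6


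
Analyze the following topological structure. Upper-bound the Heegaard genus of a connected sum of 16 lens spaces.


Heegaard genus satisfies g(A#B) <= g(A) + g(B).
Each lens space has g = 1.
Upper bound: 16 * 1 = 16

16


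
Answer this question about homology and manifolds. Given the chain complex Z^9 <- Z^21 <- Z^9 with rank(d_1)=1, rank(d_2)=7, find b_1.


rank H_k = rank(ker d_k) - rank(im d_{k+1}).
rank(ker d_1) = rank(C_1) - rank(d_1) = 21 - 1 = 20.
rank(im d_{1+1}) = 7.
rank H_1 = 20 - 7 = 13

13


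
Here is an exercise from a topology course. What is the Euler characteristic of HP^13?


HP^13 has one cell in each dimension 0, 4, ..., 4*13 (13+1 cells, all even-dim).
chi = 13 + 1 = 14

14


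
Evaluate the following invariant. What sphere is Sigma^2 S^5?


Each suspension raises dimension by 1: Sigma S^n = S^{n+1}.
Sigma^2 S^5 = S^{5+2} = S^7

7


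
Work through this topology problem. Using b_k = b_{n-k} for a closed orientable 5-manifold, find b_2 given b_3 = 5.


Poincare duality for closed orientable n-manifolds: b_k = b_{n-k}.
Here n = 5, so b_2 = b_3 = 5

5


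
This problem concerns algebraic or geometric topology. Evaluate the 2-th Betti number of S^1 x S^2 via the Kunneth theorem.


Each S^d has Poincare polynomial 1 + t^d.
The product S^1 x S^2 has Poincare polynomial prod(1+t^d_i).
Expanding: b_0=1, b_1=1, b_2=1, b_3=1.
b_2 = 1

1


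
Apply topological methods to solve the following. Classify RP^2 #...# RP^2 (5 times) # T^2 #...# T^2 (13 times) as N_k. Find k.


Since a >= 1, the sum is non-orientable; each T^2 can be replaced by RP^2 # RP^2 (since T^2#RP^2 = 3RP^2).
Total crosscaps k = 5 + 2*13 = 31.
Check via chi: chi = 5*1 + 13*0 - (5+13-1)*2 = -29 = 2 - k = -29. Consistent.

31


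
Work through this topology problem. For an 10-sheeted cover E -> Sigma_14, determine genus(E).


For an n-sheeted cover: chi(E) = n * chi(B).
chi(Sigma_14) = 2 - 2*14 = -26.
chi(E) = 10 * (-26) = -260.
genus(E) = (2 - chi(E))/2 = (2 - (-260))/2 = 262/2 = 131

131


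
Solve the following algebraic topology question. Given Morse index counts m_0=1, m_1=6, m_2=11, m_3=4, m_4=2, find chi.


Morse theory: chi(M) = sum_k (-1)^k m_k where m_k = #(index-k critical points).
= (1) + (-6) + (11) + (-4) + (2) = 4

4


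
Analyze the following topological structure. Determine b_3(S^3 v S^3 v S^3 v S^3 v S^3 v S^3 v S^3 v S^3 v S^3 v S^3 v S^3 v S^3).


For a wedge of spheres, H_k (k>0) is free on one generator per sphere of dimension k.
Spheres of dimension 3: count = 12.
b_3 = 12

12


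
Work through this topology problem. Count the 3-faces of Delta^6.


Delta^6 has 6+1 vertices. A 3-face is a choice of 3+1 vertices.
f_3 = C(6+1, 3+1) = C(7,4) = 35

35


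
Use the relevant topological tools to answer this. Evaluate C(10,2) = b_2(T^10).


By the Kunneth formula, b_k(T^n) = C(n,k).
b_2(T^10) = C(10,2).
C(10,2) = 10!/(2!*8!) = 45

45


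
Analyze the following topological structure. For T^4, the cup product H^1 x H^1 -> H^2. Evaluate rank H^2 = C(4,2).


Cup product: H^p x H^q -> H^{p+q}; here p+q = 1+1 = 2.
rank H^k(T^n) = C(n,k).
C(4,2) = 6

6


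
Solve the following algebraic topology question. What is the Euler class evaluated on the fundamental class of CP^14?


For any closed oriented manifold, <e(TM),[M]> = chi(M).
chi(CP^14) = 14+1 = 15

15


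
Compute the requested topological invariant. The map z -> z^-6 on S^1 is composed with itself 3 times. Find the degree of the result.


deg(f) = -6. Degree is multiplicative: deg(f^3) = (deg f)^3.
deg(f^3) = (-6)^3 = -216

-216


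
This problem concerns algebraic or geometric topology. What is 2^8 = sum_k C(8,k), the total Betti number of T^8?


b_k(T^8) = C(8,k), so the sum over k is sum_k C(8,k) = 2^8.
Total = 2^8 = 256

256


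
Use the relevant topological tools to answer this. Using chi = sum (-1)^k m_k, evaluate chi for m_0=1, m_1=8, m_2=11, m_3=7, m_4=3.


Morse theory: chi(M) = sum_k (-1)^k m_k where m_k = #(index-k critical points).
= (1) + (-8) + (11) + (-7) + (3) = 0

0


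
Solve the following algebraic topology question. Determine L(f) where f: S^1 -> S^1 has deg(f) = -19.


On S^1: L(f) = tr(f_0*) + (-1)^1 tr(f_1*) = 1 + (-1)^1 * deg(f).
L(f) = 1 + (-1)^1 * -19 = 1 + 19 = 20

20


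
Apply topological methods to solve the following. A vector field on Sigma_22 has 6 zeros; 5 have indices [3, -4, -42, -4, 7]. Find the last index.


Poincare-Hopf: sum of indices = chi(M).
chi(Sigma_22) = 2 - 2*22 = -42.
Sum of known indices = -40.
x = chi - (sum known) = -42 - (-40) = -2

-2


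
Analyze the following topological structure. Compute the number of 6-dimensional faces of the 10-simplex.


Delta^10 has 10+1 vertices. A 6-face is a choice of 6+1 vertices.
f_6 = C(10+1, 6+1) = C(11,7) = 330

330


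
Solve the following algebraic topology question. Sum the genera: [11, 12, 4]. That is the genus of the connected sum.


Genus is additive under connected sum of orientable surfaces.
g = 11 + 12 + 4 = 27

27


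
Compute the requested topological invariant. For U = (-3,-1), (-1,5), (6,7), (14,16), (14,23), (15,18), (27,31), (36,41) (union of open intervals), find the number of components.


Sort and merge overlapping open intervals.
Merged: (-3,-1), (-1,5), (6,7), (14,23), (27,31), (36,41).
Number of components = 6

6


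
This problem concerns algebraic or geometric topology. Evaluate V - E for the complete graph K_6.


K_6: V = 6, E = C(6,2) = 15.
chi = V - E = 6 - 15 = -9

-9


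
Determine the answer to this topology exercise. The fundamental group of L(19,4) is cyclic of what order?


pi_1(L(p,q)) = Z/pZ for any q coprime to p.
|pi_1(L(19,4))| = 19

19


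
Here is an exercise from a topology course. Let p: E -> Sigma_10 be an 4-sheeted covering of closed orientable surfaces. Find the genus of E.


For an n-sheeted cover: chi(E) = n * chi(B).
chi(Sigma_10) = 2 - 2*10 = -18.
chi(E) = 4 * (-18) = -72.
genus(E) = (2 - chi(E))/2 = (2 - (-72))/2 = 74/2 = 37

37


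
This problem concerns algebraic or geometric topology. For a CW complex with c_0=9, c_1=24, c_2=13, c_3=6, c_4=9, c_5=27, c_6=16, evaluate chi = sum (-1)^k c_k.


chi = sum_k (-1)^k c_k.
= (-1)^0*9 + (-1)^1*24 + (-1)^2*13 + (-1)^3*6 + (-1)^4*9 + (-1)^5*27 + (-1)^6*16
= (9) + (-24) + (13) + (-6) + (9) + (-27) + (16)
= -10

-10


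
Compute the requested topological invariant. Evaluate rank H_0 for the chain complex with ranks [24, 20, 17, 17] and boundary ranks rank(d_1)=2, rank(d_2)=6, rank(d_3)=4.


rank H_k = rank(ker d_k) - rank(im d_{k+1}).
rank(ker d_0) = rank(C_0) - rank(d_0) = 24 - 0 = 24.
rank(im d_{0+1}) = 2.
rank H_0 = 24 - 2 = 22

22


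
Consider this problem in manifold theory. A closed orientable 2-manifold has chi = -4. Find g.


chi = 2 - 2g for closed orientable surfaces.
-4 = 2 - 2g
2g = 2 - (-4) = 6
g = 3

3


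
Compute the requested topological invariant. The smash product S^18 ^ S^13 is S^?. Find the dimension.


S^m ^ S^n = S^{m+n}.
k = 18 + 13 = 31

31


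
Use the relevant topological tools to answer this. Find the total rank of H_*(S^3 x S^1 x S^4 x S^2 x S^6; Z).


Total Betti number is multiplicative under products.
Each S^d (d>=1) has total Betti number 2.
There are 5 sphere factors.
Total = 2^5 = 32

32


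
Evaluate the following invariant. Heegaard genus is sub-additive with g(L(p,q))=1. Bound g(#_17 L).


Heegaard genus satisfies g(A#B) <= g(A) + g(B).
Each lens space has g = 1.
Upper bound: 17 * 1 = 17

17


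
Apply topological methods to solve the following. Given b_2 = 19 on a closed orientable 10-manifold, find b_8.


Poincare duality for closed orientable n-manifolds: b_k = b_{n-k}.
Here n = 10, so b_8 = b_2 = 19

19


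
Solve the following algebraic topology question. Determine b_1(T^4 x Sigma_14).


pi_1(A x B) = pi_1(A) x pi_1(B); rank of abelianization = b_1.
b_1(T^4) = 4, b_1(Sigma_14) = 2*14 = 28.
b_1(product) = 4 + 28 = 32

32


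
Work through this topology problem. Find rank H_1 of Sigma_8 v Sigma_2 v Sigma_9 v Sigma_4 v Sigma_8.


For a wedge X v Y: reduced H_k(X v Y) = H_k(X) + H_k(Y).
Each Sigma_g contributes b_1 = 2g.
b_1 = 16 + 4 + 18 + 8 + 16 = 62

62


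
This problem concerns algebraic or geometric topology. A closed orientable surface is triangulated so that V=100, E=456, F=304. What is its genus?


chi = V - E + F = 100 - 456 + 304 = -52
For orientable closed surface: chi = 2 - 2g, so g = (2 - chi)/2.
g = (2 - (-52)) / 2 = 54 / 2 = 27

27


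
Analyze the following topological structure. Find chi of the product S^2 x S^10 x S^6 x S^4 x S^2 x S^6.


chi is multiplicative: chi(X x Y) = chi(X) chi(Y).
Each even-dim sphere has chi = 2. There are 6 factors.
chi = 2^6 = 64

64


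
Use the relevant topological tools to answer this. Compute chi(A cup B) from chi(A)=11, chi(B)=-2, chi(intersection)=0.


chi(A cup B) = chi(A) + chi(B) - chi(A cap B)
= 11 + (-2) - (0)
= 9

9


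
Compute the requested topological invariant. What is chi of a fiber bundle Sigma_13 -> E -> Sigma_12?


For a fiber bundle F -> E -> B (with CW structure): chi(E) = chi(B) * chi(F).
chi(Sigma_12) = -22, chi(Sigma_13) = -24.
chi(E) = (-22) * (-24) = 528

528


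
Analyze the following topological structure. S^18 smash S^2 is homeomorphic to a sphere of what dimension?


S^m ^ S^n = S^{m+n}.
k = 18 + 2 = 20

20


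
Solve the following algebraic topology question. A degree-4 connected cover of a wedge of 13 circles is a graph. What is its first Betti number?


Nielsen-Schreier: an index-n subgroup of F_r is free of rank 1 + n(r-1).
Equivalently: chi(cover) = n*chi(base); chi(vee_r S^1) = 1 - 13 = -12.
chi(E) = 4*(-12) = -48; rank = 1 - chi(E) = 1 - (-48) = 49.
rank = 1 + 4*(13-1) = 1 + 48 = 49

49


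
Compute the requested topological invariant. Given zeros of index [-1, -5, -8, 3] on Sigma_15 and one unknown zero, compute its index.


Poincare-Hopf: sum of indices = chi(M).
chi(Sigma_15) = 2 - 2*15 = -28.
Sum of known indices = -11.
x = chi - (sum known) = -28 - (-11) = -17

-17


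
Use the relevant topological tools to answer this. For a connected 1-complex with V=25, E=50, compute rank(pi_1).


For a connected graph: rank(pi_1) = b_1 = E - V + 1 = 1 - chi.
chi = V - E = 25 - 50 = -25.
rank = 1 - (-25) = 50 - 25 + 1 = 26

26


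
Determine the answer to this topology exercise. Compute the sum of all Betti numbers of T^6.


b_k(T^6) = C(6,k), so the sum over k is sum_k C(6,k) = 2^6.
Total = 2^6 = 64

64


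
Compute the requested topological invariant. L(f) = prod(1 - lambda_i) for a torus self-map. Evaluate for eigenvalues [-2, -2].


For a torus self-map: L(f) = det(I - A) where A acts on H_1.
L(f) = (1--2) * (1--2) = 3 * 3 = 9

9


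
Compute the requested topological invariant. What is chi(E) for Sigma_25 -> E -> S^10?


chi(S^10) = 2 (n even), chi(Sigma_25) = 2 - 2*25 = -48.
chi(E) = 2 * (-48) = -96

-96


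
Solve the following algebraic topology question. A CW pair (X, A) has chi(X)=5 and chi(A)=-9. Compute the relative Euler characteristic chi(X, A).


Relative Euler characteristic: chi(X, A) = chi(X) - chi(A).
= 5 - (-9) = 14

14


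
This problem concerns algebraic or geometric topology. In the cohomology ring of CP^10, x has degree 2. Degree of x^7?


|x| = 2 in H^*(CP^n).
|x^7| = 7 * |x| = 7 * 2 = 14

14


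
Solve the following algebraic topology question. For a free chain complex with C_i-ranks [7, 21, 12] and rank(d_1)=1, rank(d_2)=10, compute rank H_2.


rank H_k = rank(ker d_k) - rank(im d_{k+1}).
rank(ker d_2) = rank(C_2) - rank(d_2) = 12 - 10 = 2.
rank(im d_{2+1}) = 0.
rank H_2 = 2 - 0 = 2

2


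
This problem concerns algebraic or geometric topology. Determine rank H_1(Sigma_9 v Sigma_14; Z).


For a wedge: H_1(A v B) = H_1(A) + H_1(B).
b_1(Sigma_9) = 18, b_1(Sigma_14) = 28.
b_1 = 18 + 28 = 46

46


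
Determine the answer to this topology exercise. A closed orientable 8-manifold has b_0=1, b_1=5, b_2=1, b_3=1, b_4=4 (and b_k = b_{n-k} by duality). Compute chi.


By Poincare duality b_k = b_{8-k}, so full Betti numbers: b_0=1, b_1=5, b_2=1, b_3=1, b_4=4, b_5=1, b_6=1, b_7=5, b_8=1.
chi = sum (-1)^k b_k = -4

-4


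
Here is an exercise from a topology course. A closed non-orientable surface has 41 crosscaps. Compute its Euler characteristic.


For a non-orientable closed surface with k crosscaps: chi = 2 - k.
Here k = 41.
chi = 2 - 41 = -39

-39


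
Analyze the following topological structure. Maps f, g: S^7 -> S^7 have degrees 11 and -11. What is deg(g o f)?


Degree is multiplicative under composition: deg(g o f) = deg(g) * deg(f).
= -11 * 11 = -121

-121


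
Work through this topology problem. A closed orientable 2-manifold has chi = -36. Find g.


chi = 2 - 2g for closed orientable surfaces.
-36 = 2 - 2g
2g = 2 - (-36) = 38
g = 19

19


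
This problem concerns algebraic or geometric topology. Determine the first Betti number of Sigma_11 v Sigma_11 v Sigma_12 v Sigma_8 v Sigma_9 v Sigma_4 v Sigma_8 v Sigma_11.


For a wedge X v Y: reduced H_k(X v Y) = H_k(X) + H_k(Y).
Each Sigma_g contributes b_1 = 2g.
b_1 = 22 + 22 + 24 + 16 + 18 + 8 + 16 + 22 = 148

148


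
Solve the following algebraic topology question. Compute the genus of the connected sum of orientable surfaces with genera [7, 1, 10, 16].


Genus is additive under connected sum of orientable surfaces.
g = 7 + 1 + 10 + 16 = 34

34


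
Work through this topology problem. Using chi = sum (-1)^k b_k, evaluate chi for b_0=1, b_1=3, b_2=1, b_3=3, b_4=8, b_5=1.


chi = sum_k (-1)^k b_k.
= (1) + (-3) + (1) + (-3) + (8) + (-1)
= 3

3


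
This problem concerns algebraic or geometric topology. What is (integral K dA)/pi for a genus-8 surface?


Gauss-Bonnet: integral K dA = 2*pi*chi(M).
chi(Sigma_8) = 2 - 2*8 = -14.
(integral K dA)/pi = 2*chi = 2*(-14) = -28

-28


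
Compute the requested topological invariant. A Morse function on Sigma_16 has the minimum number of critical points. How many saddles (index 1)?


A perfect Morse function has m_k = b_k.
For Sigma_16: b_0=1, b_1=2g=32, b_2=1.
Saddles m_1 = 2g = 32

32


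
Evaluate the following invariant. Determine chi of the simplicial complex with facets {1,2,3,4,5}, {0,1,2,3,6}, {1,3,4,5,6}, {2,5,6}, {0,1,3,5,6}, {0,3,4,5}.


Enumerate all faces; f-vector: f_0=7, f_1=21, f_2=30, f_3=18, f_4=4.
chi = sum (-1)^k f_k = 2

2


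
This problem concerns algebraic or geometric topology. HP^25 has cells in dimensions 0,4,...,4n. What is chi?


HP^25 has one cell in each dimension 0, 4, ..., 4*25 (25+1 cells, all even-dim).
chi = 25 + 1 = 26

26


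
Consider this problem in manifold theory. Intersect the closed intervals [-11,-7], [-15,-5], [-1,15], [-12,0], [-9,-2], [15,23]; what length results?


Intersection = [max(a_i), min(b_i)] = [15, -7].
Since 15 > -7, the intersection is empty.
Length = 0

0


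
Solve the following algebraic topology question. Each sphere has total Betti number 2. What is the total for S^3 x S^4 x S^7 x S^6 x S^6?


Total Betti number is multiplicative under products.
Each S^d (d>=1) has total Betti number 2.
There are 5 sphere factors.
Total = 2^5 = 32

32


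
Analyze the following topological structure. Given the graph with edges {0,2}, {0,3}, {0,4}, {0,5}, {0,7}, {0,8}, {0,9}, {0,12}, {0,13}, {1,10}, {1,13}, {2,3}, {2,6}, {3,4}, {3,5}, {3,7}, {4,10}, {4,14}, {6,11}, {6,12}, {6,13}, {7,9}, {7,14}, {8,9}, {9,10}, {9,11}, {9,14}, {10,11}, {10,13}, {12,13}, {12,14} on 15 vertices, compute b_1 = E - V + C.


b_1 = E - V + (number of components).
E = 31, V = 15, components = 1.
b_1 = 31 - 15 + 1 = 17

17


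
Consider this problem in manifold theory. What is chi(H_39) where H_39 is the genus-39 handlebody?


A genus-g handlebody deformation retracts to a wedge of g circles.
chi(vee_g S^1) = 1 - g.
chi(H_39) = 1 - 39 = -38

-38


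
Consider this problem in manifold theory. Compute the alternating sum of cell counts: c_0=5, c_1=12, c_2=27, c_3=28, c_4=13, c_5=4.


chi = sum_k (-1)^k c_k.
= (-1)^0*5 + (-1)^1*12 + (-1)^2*27 + (-1)^3*28 + (-1)^4*13 + (-1)^5*4
= (5) + (-12) + (27) + (-28) + (13) + (-4)
= 1

1


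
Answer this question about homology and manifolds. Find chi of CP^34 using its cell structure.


CP^34 has one cell in each even dimension 0, 2, ..., 2*34 (34+1 cells total).
All cells are even-dimensional, so chi = number of cells.
chi = 34 + 1 = 35

35


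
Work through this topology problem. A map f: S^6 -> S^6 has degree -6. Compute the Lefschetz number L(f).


On S^6: L(f) = tr(f_0*) + (-1)^6 tr(f_6*) = 1 + (-1)^6 * deg(f).
L(f) = 1 + (-1)^6 * -6 = 1 + -6 = -5

-5


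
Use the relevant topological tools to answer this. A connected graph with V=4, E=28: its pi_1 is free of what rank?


For a connected graph: rank(pi_1) = b_1 = E - V + 1 = 1 - chi.
chi = V - E = 4 - 28 = -24.
rank = 1 - (-24) = 28 - 4 + 1 = 25

25


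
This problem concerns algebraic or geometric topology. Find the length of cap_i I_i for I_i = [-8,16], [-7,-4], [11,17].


Intersection = [max(a_i), min(b_i)] = [11, -4].
Since 11 > -4, the intersection is empty.
Length = 0

0


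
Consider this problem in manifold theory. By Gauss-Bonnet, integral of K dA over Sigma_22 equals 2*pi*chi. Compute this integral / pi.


Gauss-Bonnet: integral K dA = 2*pi*chi(M).
chi(Sigma_22) = 2 - 2*22 = -42.
(integral K dA)/pi = 2*chi = 2*(-42) = -84

-84


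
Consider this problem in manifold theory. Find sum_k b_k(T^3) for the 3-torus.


b_k(T^3) = C(3,k), so the sum over k is sum_k C(3,k) = 2^3.
Total = 2^3 = 8

8


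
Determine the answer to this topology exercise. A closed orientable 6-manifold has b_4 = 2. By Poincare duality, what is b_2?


Poincare duality for closed orientable n-manifolds: b_k = b_{n-k}.
Here n = 6, so b_2 = b_4 = 2

2


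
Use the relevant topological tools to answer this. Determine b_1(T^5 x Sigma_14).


pi_1(A x B) = pi_1(A) x pi_1(B); rank of abelianization = b_1.
b_1(T^5) = 5, b_1(Sigma_14) = 2*14 = 28.
b_1(product) = 5 + 28 = 33

33


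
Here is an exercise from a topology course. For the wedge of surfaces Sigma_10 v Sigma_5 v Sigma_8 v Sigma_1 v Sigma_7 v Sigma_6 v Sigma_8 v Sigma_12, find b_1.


For a wedge X v Y: reduced H_k(X v Y) = H_k(X) + H_k(Y).
Each Sigma_g contributes b_1 = 2g.
b_1 = 20 + 10 + 16 + 2 + 14 + 12 + 16 + 24 = 114

114


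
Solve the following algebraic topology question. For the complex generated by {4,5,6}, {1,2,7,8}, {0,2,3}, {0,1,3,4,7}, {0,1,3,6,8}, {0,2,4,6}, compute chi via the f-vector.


Enumerate all faces; f-vector: f_0=9, f_1=28, f_2=29, f_3=12, f_4=2.
chi = sum (-1)^k f_k = 0

0


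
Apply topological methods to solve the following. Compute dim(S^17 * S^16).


Join of spheres: S^m * S^n = S^{m+n+1}.
dim = 17 + 16 + 1 = 34

34


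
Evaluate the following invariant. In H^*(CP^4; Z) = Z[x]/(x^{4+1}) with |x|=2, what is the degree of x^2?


|x| = 2 in H^*(CP^n).
|x^2| = 2 * |x| = 2 * 2 = 4

4


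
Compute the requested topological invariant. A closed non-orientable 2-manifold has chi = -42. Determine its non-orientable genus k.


chi = 2 - k for closed non-orientable surfaces with k crosscaps.
-42 = 2 - k
k = 2 - (-42) = 44

44


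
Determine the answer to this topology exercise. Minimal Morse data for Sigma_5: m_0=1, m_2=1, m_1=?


A perfect Morse function has m_k = b_k.
For Sigma_5: b_0=1, b_1=2g=10, b_2=1.
Saddles m_1 = 2g = 10

10


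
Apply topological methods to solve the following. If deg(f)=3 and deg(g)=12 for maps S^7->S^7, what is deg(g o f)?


Degree is multiplicative under composition: deg(g o f) = deg(g) * deg(f).
= 12 * 3 = 36

36


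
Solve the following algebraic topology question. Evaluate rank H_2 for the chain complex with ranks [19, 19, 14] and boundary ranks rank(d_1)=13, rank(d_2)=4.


rank H_k = rank(ker d_k) - rank(im d_{k+1}).
rank(ker d_2) = rank(C_2) - rank(d_2) = 14 - 4 = 10.
rank(im d_{2+1}) = 0.
rank H_2 = 10 - 0 = 10

10


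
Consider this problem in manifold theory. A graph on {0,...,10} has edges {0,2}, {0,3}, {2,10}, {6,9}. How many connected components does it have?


Run DFS/union-find over 11 vertices.
V = 11, E = 4.
Number of components = 7

7


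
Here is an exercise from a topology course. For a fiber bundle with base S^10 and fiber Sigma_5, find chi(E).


chi(S^10) = 2 (n even), chi(Sigma_5) = 2 - 2*5 = -8.
chi(E) = 2 * (-8) = -16

-16


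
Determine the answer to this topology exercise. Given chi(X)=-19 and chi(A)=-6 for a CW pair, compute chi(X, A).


Relative Euler characteristic: chi(X, A) = chi(X) - chi(A).
= -19 - (-6) = -13

-13


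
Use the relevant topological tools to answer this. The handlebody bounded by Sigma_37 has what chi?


A genus-g handlebody deformation retracts to a wedge of g circles.
chi(vee_g S^1) = 1 - g.
chi(H_37) = 1 - 37 = -36

-36


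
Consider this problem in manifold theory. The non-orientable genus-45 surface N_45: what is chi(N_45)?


For a non-orientable closed surface with k crosscaps: chi = 2 - k.
Here k = 45.
chi = 2 - 45 = -43

-43


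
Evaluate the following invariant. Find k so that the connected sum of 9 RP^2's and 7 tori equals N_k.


Since a >= 1, the sum is non-orientable; each T^2 can be replaced by RP^2 # RP^2 (since T^2#RP^2 = 3RP^2).
Total crosscaps k = 9 + 2*7 = 23.
Check via chi: chi = 9*1 + 7*0 - (9+7-1)*2 = -21 = 2 - k = -21. Consistent.

23


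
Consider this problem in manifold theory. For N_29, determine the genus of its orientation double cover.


chi(N_29) = 2 - 29 = -27.
Double cover: chi(Sigma_g) = 2 * chi(N_29) = 2*(-27) = -54.
2 - 2g = -54, so g = (2 - (-54))/2 = 56/2 = 28

28


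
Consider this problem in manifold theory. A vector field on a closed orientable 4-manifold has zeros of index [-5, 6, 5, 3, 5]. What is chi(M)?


Poincare-Hopf: chi(M) = sum of indices of zeros.
chi = (-5) + (6) + (5) + (3) + (5) = 14

14


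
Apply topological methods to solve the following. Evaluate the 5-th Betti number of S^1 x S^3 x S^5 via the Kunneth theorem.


Each S^d has Poincare polynomial 1 + t^d.
The product S^1 x S^3 x S^5 has Poincare polynomial prod(1+t^d_i).
Expanding: b_0=1, b_1=1, b_3=1, b_4=1, b_5=1, b_6=1, b_8=1, b_9=1.
b_5 = 1

1


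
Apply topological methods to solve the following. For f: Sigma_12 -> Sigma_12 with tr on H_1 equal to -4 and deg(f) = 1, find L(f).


L(f) = tr(f_0*) - tr(f_1*) + tr(f_2*).
= 1 - (-4) + (1)
= 6

6


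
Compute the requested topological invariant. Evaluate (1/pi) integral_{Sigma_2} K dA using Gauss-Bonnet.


Gauss-Bonnet: integral K dA = 2*pi*chi(M).
chi(Sigma_2) = 2 - 2*2 = -2.
(integral K dA)/pi = 2*chi = 2*(-2) = -4

-4


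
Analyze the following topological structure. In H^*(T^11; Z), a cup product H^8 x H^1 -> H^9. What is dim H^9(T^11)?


Cup product: H^p x H^q -> H^{p+q}; here p+q = 8+1 = 9.
rank H^k(T^n) = C(n,k).
C(11,9) = 55

55


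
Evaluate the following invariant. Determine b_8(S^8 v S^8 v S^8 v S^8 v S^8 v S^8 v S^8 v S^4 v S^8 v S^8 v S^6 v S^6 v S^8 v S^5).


For a wedge of spheres, H_k (k>0) is free on one generator per sphere of dimension k.
Spheres of dimension 8: count = 10.
b_8 = 10

10


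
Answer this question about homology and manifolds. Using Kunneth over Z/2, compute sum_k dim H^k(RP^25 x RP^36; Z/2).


dim H^*(RP^n; Z/2) = n+1 (one Z/2 in each degree 0..n).
Total Betti number is multiplicative.
Total = (25+1) * (36+1) = 26 * 37 = 962

962


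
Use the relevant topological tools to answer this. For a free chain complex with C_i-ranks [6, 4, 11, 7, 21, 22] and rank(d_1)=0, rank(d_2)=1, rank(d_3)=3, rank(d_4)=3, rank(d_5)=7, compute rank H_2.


rank H_k = rank(ker d_k) - rank(im d_{k+1}).
rank(ker d_2) = rank(C_2) - rank(d_2) = 11 - 1 = 10.
rank(im d_{2+1}) = 3.
rank H_2 = 10 - 3 = 7

7


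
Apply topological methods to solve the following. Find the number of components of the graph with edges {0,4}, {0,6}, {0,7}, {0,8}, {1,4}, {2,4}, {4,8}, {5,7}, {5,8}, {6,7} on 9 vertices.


Run DFS/union-find over 9 vertices.
V = 9, E = 10.
Number of components = 2

2


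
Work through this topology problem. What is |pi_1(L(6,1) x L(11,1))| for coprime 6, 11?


pi_1(X x Y) = pi_1(X) x pi_1(Y).
pi_1(L(6,1)) = Z/6, pi_1(L(11,1)) = Z/11.
|Z/6 x Z/11| = 6 * 11 = 66

66


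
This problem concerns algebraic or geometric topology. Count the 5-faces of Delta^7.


Delta^7 has 7+1 vertices. A 5-face is a choice of 5+1 vertices.
f_5 = C(7+1, 5+1) = C(8,6) = 28

28


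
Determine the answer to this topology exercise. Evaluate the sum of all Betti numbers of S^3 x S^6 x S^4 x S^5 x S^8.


Total Betti number is multiplicative under products.
Each S^d (d>=1) has total Betti number 2.
There are 5 sphere factors.
Total = 2^5 = 32

32


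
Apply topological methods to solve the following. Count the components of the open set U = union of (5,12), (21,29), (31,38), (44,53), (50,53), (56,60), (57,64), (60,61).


Sort and merge overlapping open intervals.
Merged: (5,12), (21,29), (31,38), (44,53), (56,64).
Number of components = 5

5
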